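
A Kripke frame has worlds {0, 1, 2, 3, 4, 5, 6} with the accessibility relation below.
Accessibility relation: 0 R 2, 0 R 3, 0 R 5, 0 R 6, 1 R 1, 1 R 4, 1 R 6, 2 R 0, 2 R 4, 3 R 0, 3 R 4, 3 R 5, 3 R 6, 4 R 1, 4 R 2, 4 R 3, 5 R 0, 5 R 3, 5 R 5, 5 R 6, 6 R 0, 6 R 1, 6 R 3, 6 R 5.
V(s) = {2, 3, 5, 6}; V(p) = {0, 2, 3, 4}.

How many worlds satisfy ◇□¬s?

Let φ = ◇□¬s. Evaluate φ at each world:
  0 (successors {2, 3, 5, 6}): φ is true.
  1 (successors {1, 4, 6}): φ is false.
  2 (successors {0, 4}): φ is false.
  3 (successors {0, 4, 5, 6}): φ is false.
  4 (successors {1, 2, 3}): φ is true.
  5 (successors {0, 3, 5, 6}): φ is false.
  6 (successors {0, 1, 3, 5}): φ is false.
For instance, at 3:
  At 3: ◇□¬s requires □¬s at some successor in {0, 4, 5, 6}.
    At 0: □¬s is false.
    At 4: □¬s is false.
    At 5: □¬s is false.
    At 6: □¬s is false.
  So ◇□¬s is false at 3.
Satisfying worlds: {0, 4}

2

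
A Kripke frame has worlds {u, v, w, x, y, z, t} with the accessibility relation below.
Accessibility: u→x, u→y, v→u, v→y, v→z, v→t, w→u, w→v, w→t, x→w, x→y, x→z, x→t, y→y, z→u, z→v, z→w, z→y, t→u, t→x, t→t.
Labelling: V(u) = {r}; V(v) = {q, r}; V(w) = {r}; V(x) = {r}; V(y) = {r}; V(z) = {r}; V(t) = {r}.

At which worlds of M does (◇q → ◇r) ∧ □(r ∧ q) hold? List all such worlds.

Let φ = (◇q → ◇r) ∧ □(r ∧ q). Evaluate φ at each world:
  u (successors {x, y}): φ is false.
  v (successors {u, y, z, t}): φ is false.
  w (successors {u, v, t}): φ is false.
  x (successors {w, y, z, t}): φ is false.
  y (successors {y}): φ is false.
  z (successors {u, v, w, y}): φ is false.
  t (successors {u, x, t}): φ is false.
For instance, at y:
  At y: ◇q → ◇r is true, □(r ∧ q) is false, so (◇q → ◇r) ∧ □(r ∧ q) is false.
    At y: ◇q is false, ◇r is true, so ◇q → ◇r is true.
      At y: ◇q requires q at some successor in {y}.
        At y: q is false.
      So ◇q is false at y.
      At y: ◇r requires r at some successor in {y}.
        r holds at y, so ◇r is true at y.
    At y: □(r ∧ q) requires r ∧ q at every successor {y}.
      r ∧ q fails at y, so □(r ∧ q) is false at y.
Satisfying worlds: none.

none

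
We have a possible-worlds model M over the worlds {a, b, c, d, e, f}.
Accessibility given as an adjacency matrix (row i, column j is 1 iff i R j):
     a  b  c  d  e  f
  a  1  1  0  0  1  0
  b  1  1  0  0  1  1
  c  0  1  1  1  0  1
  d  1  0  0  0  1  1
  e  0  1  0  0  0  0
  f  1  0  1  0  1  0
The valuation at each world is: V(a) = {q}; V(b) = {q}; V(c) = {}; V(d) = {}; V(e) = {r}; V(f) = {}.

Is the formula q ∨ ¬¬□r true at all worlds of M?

No

Let φ = q ∨ ¬¬□r. Evaluate φ at each world:
  a (successors {a, b, e}): φ is true.
  b (successors {a, b, e, f}): φ is true.
  c (successors {b, c, d, f}): φ is false.
  d (successors {a, e, f}): φ is false.
  e (successors {b}): φ is false.
  f (successors {a, c, e}): φ is false.
Detail at c (counterexample):
  At c: q is false, ¬¬□r is false, so q ∨ ¬¬□r is false.
    At c: ¬□r is true, so ¬¬□r is false.
      At c: □r is false, so ¬□r is true.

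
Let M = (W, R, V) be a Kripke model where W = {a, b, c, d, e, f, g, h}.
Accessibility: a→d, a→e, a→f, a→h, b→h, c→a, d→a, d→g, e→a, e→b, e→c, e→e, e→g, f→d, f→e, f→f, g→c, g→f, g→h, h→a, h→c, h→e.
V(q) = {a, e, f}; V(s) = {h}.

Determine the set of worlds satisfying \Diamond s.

a, b, g

Recall that \Diamond ψ holds at a world iff ψ holds at some accessible world.
Let φ = \Diamond s. Evaluate φ at each world:
  a (successors {d, e, f, h}): φ is true.
  b (successors {h}): φ is true.
  c (successors {a}): φ is false.
  d (successors {a, g}): φ is false.
  e (successors {a, b, c, e, g}): φ is false.
  f (successors {d, e, f}): φ is false.
  g (successors {c, f, h}): φ is true.
  h (successors {a, c, e}): φ is false.
For instance, at b:
  At b: \Diamond s requires s at some successor in {h}.
    s holds at h, so \Diamond s is true at b.
Satisfying worlds: {a, b, g}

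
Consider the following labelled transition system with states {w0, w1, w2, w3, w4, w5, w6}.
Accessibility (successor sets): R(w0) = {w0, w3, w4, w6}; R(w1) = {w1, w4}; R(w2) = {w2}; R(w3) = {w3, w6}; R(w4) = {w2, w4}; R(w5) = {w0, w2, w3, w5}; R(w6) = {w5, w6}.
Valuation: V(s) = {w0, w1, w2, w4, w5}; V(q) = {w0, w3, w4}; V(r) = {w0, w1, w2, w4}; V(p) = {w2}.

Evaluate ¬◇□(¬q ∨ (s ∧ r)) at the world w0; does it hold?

At w0: ◇□(¬q ∨ (s ∧ r)) is true, so ¬◇□(¬q ∨ (s ∧ r)) is false.
  At w0: ◇□(¬q ∨ (s ∧ r)) requires □(¬q ∨ (s ∧ r)) at some successor in {w0, w3, w4, w6}.
    □(¬q ∨ (s ∧ r)) holds at w4, so ◇□(¬q ∨ (s ∧ r)) is true at w0.
      At w4: □(¬q ∨ (s ∧ r)) requires ¬q ∨ (s ∧ r) at every successor {w2, w4}.
        At w2: ¬q ∨ (s ∧ r) is true.
        At w4: ¬q ∨ (s ∧ r) is true.
      So □(¬q ∨ (s ∧ r)) is true at w4.

No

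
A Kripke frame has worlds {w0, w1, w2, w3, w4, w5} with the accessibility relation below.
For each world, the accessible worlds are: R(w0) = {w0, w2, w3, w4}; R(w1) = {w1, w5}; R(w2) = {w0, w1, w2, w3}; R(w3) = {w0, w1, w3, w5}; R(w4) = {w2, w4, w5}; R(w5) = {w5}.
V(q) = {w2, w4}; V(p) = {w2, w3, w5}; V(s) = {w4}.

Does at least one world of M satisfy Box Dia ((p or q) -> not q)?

Recall that Box ψ holds at a world iff ψ holds at every accessible world, and Dia ψ holds iff ψ holds at some accessible world.
Let φ = Box Dia ((p or q) -> not q). Evaluate φ at each world:
  w0 (successors {w0, w2, w3, w4}): φ is true.
  w1 (successors {w1, w5}): φ is true.
  w2 (successors {w0, w1, w2, w3}): φ is true.
  w3 (successors {w0, w1, w3, w5}): φ is true.
  w4 (successors {w2, w4, w5}): φ is true.
  w5 (successors {w5}): φ is true.
Detail at w0 (witness):
  At w0: Box Dia ((p or q) -> not q) requires Dia ((p or q) -> not q) at every successor {w0, w2, w3, w4}.
    At w0: Dia ((p or q) -> not q) is true.
    At w2: Dia ((p or q) -> not q) is true.
    At w3: Dia ((p or q) -> not q) is true.
    At w4: Dia ((p or q) -> not q) is true.
  So Box Dia ((p or q) -> not q) is true at w0.

Yes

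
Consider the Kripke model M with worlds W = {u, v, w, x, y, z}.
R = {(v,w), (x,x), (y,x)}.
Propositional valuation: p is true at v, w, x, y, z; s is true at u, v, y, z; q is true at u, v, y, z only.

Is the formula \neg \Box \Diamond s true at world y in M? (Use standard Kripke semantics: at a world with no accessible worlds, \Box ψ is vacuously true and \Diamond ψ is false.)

At y: \Box \Diamond s is false, so \neg \Box \Diamond s is true.
  At y: \Box \Diamond s requires \Diamond s at every successor {x}.
    \Diamond s fails at x, so \Box \Diamond s is false at y.
      At x: \Diamond s requires s at some successor in {x}.
        At x: s is false.
      So \Diamond s is false at x.

Yes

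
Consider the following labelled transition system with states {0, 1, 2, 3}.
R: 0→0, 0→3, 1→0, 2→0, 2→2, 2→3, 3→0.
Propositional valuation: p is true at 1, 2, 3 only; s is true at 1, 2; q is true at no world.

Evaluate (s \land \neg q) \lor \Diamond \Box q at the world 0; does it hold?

At 0: s \land \neg q is false, \Diamond \Box q is false, so (s \land \neg q) \lor \Diamond \Box q is false.
  At 0: \Diamond \Box q requires \Box q at some successor in {0, 3}.
    At 0: \Box q is false.
    At 3: \Box q is false.
  So \Diamond \Box q is false at 0.

No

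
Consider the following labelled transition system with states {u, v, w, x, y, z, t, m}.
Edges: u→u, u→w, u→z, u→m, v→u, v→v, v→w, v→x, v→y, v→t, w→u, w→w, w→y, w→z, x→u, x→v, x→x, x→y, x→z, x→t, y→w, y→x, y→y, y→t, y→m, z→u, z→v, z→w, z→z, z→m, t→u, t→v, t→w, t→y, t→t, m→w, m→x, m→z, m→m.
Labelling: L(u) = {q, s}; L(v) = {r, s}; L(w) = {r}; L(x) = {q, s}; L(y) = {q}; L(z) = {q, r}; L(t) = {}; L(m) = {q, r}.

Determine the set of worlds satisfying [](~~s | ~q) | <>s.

u, v, w, x, y, z, t, m

Recall that []ψ holds at a world iff ψ holds at every accessible world, and <>ψ holds iff ψ holds at some accessible world.
Let φ = [](~~s | ~q) | <>s. Evaluate φ at each world:
  u (successors {u, w, z, m}): φ is true.
  v (successors {u, v, w, x, y, t}): φ is true.
  w (successors {u, w, y, z}): φ is true.
  x (successors {u, v, x, y, z, t}): φ is true.
  y (successors {w, x, y, t, m}): φ is true.
  z (successors {u, v, w, z, m}): φ is true.
  t (successors {u, v, w, y, t}): φ is true.
  m (successors {w, x, z, m}): φ is true.
For instance, at m:
  At m: [](~~s | ~q) is false, <>s is true, so [](~~s | ~q) | <>s is true.
    At m: [](~~s | ~q) requires ~~s | ~q at every successor {w, x, z, m}.
      ~~s | ~q fails at z, so [](~~s | ~q) is false at m.
    At m: <>s requires s at some successor in {w, x, z, m}.
      s holds at x, so <>s is true at m.
Satisfying worlds: {u, v, w, x, y, z, t, m}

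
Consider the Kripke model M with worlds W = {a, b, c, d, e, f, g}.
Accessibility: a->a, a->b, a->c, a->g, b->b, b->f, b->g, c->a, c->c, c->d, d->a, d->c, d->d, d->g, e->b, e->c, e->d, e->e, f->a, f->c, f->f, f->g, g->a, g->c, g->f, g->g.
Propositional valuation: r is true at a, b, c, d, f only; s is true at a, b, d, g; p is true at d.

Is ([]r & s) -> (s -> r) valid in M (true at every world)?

Yes

Let φ = ([]r & s) -> (s -> r). Evaluate φ at each world:
  a (successors {a, b, c, g}): φ is true.
  b (successors {b, f, g}): φ is true.
  c (successors {a, c, d}): φ is true.
  d (successors {a, c, d, g}): φ is true.
  e (successors {b, c, d, e}): φ is true.
  f (successors {a, c, f, g}): φ is true.
  g (successors {a, c, f, g}): φ is true.
For instance, at g:
  At g: []r & s is false, s -> r is false, so ([]r & s) -> (s -> r) is true.
    At g: []r is false, s is true, so []r & s is false.
      At g: []r requires r at every successor {a, c, f, g}.
        r fails at g, so []r is false at g.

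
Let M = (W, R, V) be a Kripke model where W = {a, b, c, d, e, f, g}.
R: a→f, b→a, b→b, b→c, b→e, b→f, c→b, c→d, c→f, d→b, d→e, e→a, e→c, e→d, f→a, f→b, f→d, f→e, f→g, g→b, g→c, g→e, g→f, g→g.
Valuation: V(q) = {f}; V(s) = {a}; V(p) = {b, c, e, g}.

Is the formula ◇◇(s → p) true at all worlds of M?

Let φ = ◇◇(s → p). Evaluate φ at each world:
  a (successors {f}): φ is true.
  b (successors {a, b, c, e, f}): φ is true.
  c (successors {b, d, f}): φ is true.
  d (successors {b, e}): φ is true.
  e (successors {a, c, d}): φ is true.
  f (successors {a, b, d, e, g}): φ is true.
  g (successors {b, c, e, f, g}): φ is true.
For instance, at a:
  At a: ◇◇(s → p) requires ◇(s → p) at some successor in {f}.
    ◇(s → p) holds at f, so ◇◇(s → p) is true at a.
      At f: ◇(s → p) requires s → p at some successor in {a, b, d, e, g}.
        s → p holds at b, so ◇(s → p) is true at f.

Yes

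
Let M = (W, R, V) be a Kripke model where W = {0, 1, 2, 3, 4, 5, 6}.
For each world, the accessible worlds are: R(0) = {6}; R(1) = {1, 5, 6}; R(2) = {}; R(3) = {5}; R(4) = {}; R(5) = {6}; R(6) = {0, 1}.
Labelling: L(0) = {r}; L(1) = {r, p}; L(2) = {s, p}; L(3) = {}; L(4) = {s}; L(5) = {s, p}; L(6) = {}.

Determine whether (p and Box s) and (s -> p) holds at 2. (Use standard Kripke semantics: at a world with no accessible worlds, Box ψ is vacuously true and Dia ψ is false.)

Yes

At 2: p and Box s is true, s -> p is true, so (p and Box s) and (s -> p) is true.
  At 2: p is true, Box s is true, so p and Box s is true.
    At 2: no accessible worlds, so Box s holds vacuously.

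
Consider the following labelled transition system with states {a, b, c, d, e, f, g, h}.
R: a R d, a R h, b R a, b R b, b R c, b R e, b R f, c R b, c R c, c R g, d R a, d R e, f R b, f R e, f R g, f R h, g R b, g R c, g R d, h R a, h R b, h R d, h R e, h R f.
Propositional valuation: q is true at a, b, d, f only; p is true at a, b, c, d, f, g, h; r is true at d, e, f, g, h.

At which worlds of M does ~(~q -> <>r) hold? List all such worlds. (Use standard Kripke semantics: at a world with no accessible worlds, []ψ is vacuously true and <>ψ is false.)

e

Recall that <>ψ holds at a world iff ψ holds at some accessible world.
Let φ = ~(~q -> <>r). Evaluate φ at each world:
  a (successors {d, h}): φ is false.
  b (successors {a, b, c, e, f}): φ is false.
  c (successors {b, c, g}): φ is false.
  d (successors {a, e}): φ is false.
  e (successors ∅): φ is true.
  f (successors {b, e, g, h}): φ is false.
  g (successors {b, c, d}): φ is false.
  h (successors {a, b, d, e, f}): φ is false.
For instance, at a:
  At a: ~q -> <>r is true, so ~(~q -> <>r) is false.
    At a: ~q is false, <>r is true, so ~q -> <>r is true.
      At a: <>r requires r at some successor in {d, h}.
        r holds at d, so <>r is true at a.
Satisfying worlds: {e}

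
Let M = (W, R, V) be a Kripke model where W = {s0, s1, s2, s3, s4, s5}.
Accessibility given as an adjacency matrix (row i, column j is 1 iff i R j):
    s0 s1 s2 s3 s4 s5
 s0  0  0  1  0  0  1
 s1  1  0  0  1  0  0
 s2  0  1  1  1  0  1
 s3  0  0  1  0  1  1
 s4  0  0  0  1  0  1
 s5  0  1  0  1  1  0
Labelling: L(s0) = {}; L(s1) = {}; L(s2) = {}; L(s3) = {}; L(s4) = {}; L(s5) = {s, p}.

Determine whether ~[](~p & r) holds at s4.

Yes

At s4: [](~p & r) is false, so ~[](~p & r) is true.
  At s4: [](~p & r) requires ~p & r at every successor {s3, s5}.
    ~p & r fails at s3, so [](~p & r) is false at s4.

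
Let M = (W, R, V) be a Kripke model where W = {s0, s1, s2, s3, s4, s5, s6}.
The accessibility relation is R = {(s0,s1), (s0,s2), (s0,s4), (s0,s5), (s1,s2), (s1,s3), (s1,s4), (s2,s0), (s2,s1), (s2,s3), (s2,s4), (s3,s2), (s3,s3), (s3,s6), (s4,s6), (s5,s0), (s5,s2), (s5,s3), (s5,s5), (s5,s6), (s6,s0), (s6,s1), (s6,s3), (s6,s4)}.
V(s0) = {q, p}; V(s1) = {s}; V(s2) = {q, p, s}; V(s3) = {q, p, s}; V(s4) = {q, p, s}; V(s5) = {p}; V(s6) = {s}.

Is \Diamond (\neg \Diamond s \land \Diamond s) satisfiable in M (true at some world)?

Let φ = \Diamond (\neg \Diamond s \land \Diamond s). Evaluate φ at each world:
  s0 (successors {s1, s2, s4, s5}): φ is false.
  s1 (successors {s2, s3, s4}): φ is false.
  s2 (successors {s0, s1, s3, s4}): φ is false.
  s3 (successors {s2, s3, s6}): φ is false.
  s4 (successors {s6}): φ is false.
  s5 (successors {s0, s2, s3, s5, s6}): φ is false.
  s6 (successors {s0, s1, s3, s4}): φ is false.
For instance, at s4:
  At s4: \Diamond (\neg \Diamond s \land \Diamond s) requires \neg \Diamond s \land \Diamond s at some successor in {s6}.
    At s6: \neg \Diamond s \land \Diamond s is false.
  So \Diamond (\neg \Diamond s \land \Diamond s) is false at s4.

No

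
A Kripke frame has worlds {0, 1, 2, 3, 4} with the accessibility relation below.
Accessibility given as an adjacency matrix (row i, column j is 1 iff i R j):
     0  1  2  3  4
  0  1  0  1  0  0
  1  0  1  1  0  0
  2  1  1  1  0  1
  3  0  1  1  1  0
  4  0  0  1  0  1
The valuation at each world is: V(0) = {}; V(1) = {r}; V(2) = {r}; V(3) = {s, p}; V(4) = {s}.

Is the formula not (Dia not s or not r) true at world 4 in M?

No

At 4: Dia not s or not r is true, so not (Dia not s or not r) is false.
  At 4: Dia not s is true, not r is true, so Dia not s or not r is true.
    At 4: Dia not s requires not s at some successor in {2, 4}.
      not s holds at 2, so Dia not s is true at 4.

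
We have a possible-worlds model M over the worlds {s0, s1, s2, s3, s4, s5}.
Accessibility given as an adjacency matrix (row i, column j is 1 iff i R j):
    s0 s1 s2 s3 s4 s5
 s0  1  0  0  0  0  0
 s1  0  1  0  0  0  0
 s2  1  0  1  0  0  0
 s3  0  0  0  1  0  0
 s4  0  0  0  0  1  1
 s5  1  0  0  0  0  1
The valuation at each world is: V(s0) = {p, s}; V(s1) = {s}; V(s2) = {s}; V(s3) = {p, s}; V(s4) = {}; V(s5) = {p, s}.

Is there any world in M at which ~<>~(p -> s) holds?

Let φ = ~<>~(p -> s). Evaluate φ at each world:
  s0 (successors {s0}): φ is true.
  s1 (successors {s1}): φ is true.
  s2 (successors {s0, s2}): φ is true.
  s3 (successors {s3}): φ is true.
  s4 (successors {s4, s5}): φ is true.
  s5 (successors {s0, s5}): φ is true.
Detail at s0 (witness):
  At s0: <>~(p -> s) is false, so ~<>~(p -> s) is true.
    At s0: <>~(p -> s) requires ~(p -> s) at some successor in {s0}.
      At s0: ~(p -> s) is false.
    So <>~(p -> s) is false at s0.

Yes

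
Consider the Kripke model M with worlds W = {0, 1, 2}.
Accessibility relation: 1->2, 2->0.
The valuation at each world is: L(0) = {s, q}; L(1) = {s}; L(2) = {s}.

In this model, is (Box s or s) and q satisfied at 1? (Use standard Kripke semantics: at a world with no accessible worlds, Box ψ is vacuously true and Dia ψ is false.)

Recall that Box ψ holds at a world iff ψ holds at every accessible world, and Dia ψ holds iff ψ holds at some accessible world.
At 1: Box s or s is true, q is false, so (Box s or s) and q is false.
  At 1: Box s is true, s is true, so Box s or s is true.
    At 1: Box s requires s at every successor {2}.
      At 2: s is true.
    So Box s is true at 1.

No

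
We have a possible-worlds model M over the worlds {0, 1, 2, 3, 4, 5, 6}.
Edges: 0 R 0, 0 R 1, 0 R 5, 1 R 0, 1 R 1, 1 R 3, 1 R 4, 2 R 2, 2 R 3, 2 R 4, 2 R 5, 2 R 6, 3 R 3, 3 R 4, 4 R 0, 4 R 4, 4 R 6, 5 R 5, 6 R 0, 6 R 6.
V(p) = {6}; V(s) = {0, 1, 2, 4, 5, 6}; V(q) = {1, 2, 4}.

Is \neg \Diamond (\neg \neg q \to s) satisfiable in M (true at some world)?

No

Let φ = \neg \Diamond (\neg \neg q \to s). Evaluate φ at each world:
  0 (successors {0, 1, 5}): φ is false.
  1 (successors {0, 1, 3, 4}): φ is false.
  2 (successors {2, 3, 4, 5, 6}): φ is false.
  3 (successors {3, 4}): φ is false.
  4 (successors {0, 4, 6}): φ is false.
  5 (successors {5}): φ is false.
  6 (successors {0, 6}): φ is false.
For instance, at 0:
  At 0: \Diamond (\neg \neg q \to s) is true, so \neg \Diamond (\neg \neg q \to s) is false.
    At 0: \Diamond (\neg \neg q \to s) requires \neg \neg q \to s at some successor in {0, 1, 5}.
      \neg \neg q \to s holds at 0, so \Diamond (\neg \neg q \to s) is true at 0.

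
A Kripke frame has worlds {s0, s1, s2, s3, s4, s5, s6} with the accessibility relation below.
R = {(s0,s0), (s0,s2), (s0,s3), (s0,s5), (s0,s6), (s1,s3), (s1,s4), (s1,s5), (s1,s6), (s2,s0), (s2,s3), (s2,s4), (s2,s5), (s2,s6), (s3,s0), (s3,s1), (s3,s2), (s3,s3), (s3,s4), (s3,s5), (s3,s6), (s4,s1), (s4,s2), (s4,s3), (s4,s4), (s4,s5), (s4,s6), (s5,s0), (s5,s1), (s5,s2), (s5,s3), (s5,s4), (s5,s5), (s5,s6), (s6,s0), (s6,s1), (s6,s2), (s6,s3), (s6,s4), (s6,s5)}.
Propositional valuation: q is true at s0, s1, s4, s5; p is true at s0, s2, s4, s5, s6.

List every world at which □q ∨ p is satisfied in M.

Let φ = □q ∨ p. Evaluate φ at each world:
  s0 (successors {s0, s2, s3, s5, s6}): φ is true.
  s1 (successors {s3, s4, s5, s6}): φ is false.
  s2 (successors {s0, s3, s4, s5, s6}): φ is true.
  s3 (successors {s0, s1, s2, s3, s4, s5, s6}): φ is false.
  s4 (successors {s1, s2, s3, s4, s5, s6}): φ is true.
  s5 (successors {s0, s1, s2, s3, s4, s5, s6}): φ is true.
  s6 (successors {s0, s1, s2, s3, s4, s5}): φ is true.
For instance, at s6:
  At s6: □q is false, p is true, so □q ∨ p is true.
    At s6: □q requires q at every successor {s0, s1, s2, s3, s4, s5}.
      q fails at s2, so □q is false at s6.
Satisfying worlds: {s0, s2, s4, s5, s6}

s0, s2, s4, s5, s6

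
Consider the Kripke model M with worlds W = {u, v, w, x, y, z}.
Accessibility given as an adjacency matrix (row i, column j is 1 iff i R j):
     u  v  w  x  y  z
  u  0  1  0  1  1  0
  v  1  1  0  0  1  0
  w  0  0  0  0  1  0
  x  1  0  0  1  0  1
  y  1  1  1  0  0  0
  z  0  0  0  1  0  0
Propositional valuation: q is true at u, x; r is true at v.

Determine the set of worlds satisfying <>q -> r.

Recall that <>ψ holds at a world iff ψ holds at some accessible world.
Let φ = <>q -> r. Evaluate φ at each world:
  u (successors {v, x, y}): φ is false.
  v (successors {u, v, y}): φ is true.
  w (successors {y}): φ is true.
  x (successors {u, x, z}): φ is false.
  y (successors {u, v, w}): φ is false.
  z (successors {x}): φ is false.
For instance, at u:
  At u: <>q is true, r is false, so <>q -> r is false.
    At u: <>q requires q at some successor in {v, x, y}.
      q holds at x, so <>q is true at u.
Satisfying worlds: {v, w}

v, w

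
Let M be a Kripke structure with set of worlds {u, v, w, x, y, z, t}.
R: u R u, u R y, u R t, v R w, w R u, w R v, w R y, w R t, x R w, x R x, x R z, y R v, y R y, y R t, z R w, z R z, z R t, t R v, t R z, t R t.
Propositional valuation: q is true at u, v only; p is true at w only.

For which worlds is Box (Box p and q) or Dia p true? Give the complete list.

v, x, z

Let φ = Box (Box p and q) or Dia p. Evaluate φ at each world:
  u (successors {u, y, t}): φ is false.
  v (successors {w}): φ is true.
  w (successors {u, v, y, t}): φ is false.
  x (successors {w, x, z}): φ is true.
  y (successors {v, y, t}): φ is false.
  z (successors {w, z, t}): φ is true.
  t (successors {v, z, t}): φ is false.
For instance, at y:
  At y: Box (Box p and q) is false, Dia p is false, so Box (Box p and q) or Dia p is false.
    At y: Box (Box p and q) requires Box p and q at every successor {v, y, t}.
      Box p and q fails at y, so Box (Box p and q) is false at y.
    At y: Dia p requires p at some successor in {v, y, t}.
      At v: p is false.
      At y: p is false.
      At t: p is false.
    So Dia p is false at y.
Satisfying worlds: {v, x, z}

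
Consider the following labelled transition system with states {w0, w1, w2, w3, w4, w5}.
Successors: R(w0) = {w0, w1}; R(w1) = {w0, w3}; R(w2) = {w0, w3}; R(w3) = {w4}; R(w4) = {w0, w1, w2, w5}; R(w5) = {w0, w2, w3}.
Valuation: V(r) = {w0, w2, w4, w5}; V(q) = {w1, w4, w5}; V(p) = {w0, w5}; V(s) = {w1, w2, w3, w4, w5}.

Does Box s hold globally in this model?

No

Let φ = Box s. Evaluate φ at each world:
  w0 (successors {w0, w1}): φ is false.
  w1 (successors {w0, w3}): φ is false.
  w2 (successors {w0, w3}): φ is false.
  w3 (successors {w4}): φ is true.
  w4 (successors {w0, w1, w2, w5}): φ is false.
  w5 (successors {w0, w2, w3}): φ is false.
Detail at w0 (counterexample):
  At w0: Box s requires s at every successor {w0, w1}.
    s fails at w0, so Box s is false at w0.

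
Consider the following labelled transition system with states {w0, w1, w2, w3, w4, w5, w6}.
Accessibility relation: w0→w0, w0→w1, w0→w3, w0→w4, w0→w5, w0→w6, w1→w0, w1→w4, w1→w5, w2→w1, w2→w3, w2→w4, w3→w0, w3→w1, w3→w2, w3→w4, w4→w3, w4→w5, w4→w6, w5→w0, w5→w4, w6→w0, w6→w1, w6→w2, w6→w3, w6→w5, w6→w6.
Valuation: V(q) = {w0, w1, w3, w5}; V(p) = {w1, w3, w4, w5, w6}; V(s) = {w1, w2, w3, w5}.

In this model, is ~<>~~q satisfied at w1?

At w1: <>~~q is true, so ~<>~~q is false.
  At w1: <>~~q requires ~~q at some successor in {w0, w4, w5}.
    ~~q holds at w0, so <>~~q is true at w1.

No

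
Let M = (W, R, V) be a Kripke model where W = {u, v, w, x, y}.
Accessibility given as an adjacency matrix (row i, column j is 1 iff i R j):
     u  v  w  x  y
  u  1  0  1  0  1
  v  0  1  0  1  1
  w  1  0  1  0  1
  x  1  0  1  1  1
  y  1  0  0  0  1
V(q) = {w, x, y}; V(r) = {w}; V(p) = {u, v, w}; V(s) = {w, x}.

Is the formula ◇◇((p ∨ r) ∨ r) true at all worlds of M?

Let φ = ◇◇((p ∨ r) ∨ r). Evaluate φ at each world:
  u (successors {u, w, y}): φ is true.
  v (successors {v, x, y}): φ is true.
  w (successors {u, w, y}): φ is true.
  x (successors {u, w, x, y}): φ is true.
  y (successors {u, y}): φ is true.
For instance, at w:
  At w: ◇◇((p ∨ r) ∨ r) requires ◇((p ∨ r) ∨ r) at some successor in {u, w, y}.
    ◇((p ∨ r) ∨ r) holds at u, so ◇◇((p ∨ r) ∨ r) is true at w.
      At u: ◇((p ∨ r) ∨ r) requires (p ∨ r) ∨ r at some successor in {u, w, y}.
        (p ∨ r) ∨ r holds at u, so ◇((p ∨ r) ∨ r) is true at u.

Yes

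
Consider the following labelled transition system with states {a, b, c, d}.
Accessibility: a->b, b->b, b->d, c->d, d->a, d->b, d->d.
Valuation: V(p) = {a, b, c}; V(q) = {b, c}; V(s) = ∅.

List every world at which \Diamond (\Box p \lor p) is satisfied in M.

a, b, d

Let φ = \Diamond (\Box p \lor p). Evaluate φ at each world:
  a (successors {b}): φ is true.
  b (successors {b, d}): φ is true.
  c (successors {d}): φ is false.
  d (successors {a, b, d}): φ is true.
For instance, at b:
  At b: \Diamond (\Box p \lor p) requires \Box p \lor p at some successor in {b, d}.
    \Box p \lor p holds at b, so \Diamond (\Box p \lor p) is true at b.
      At b: \Box p is false, p is true, so \Box p \lor p is true.
Satisfying worlds: {a, b, d}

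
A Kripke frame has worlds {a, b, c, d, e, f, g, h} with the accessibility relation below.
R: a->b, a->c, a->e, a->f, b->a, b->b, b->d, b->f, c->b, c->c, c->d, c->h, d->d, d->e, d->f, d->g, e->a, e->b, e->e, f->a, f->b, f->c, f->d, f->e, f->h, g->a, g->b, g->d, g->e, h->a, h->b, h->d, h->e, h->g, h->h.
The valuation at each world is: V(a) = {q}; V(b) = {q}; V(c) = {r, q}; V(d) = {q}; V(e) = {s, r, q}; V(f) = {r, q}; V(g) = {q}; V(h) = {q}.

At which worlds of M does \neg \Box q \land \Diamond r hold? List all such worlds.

Let φ = \neg \Box q \land \Diamond r. Evaluate φ at each world:
  a (successors {b, c, e, f}): φ is false.
  b (successors {a, b, d, f}): φ is false.
  c (successors {b, c, d, h}): φ is false.
  d (successors {d, e, f, g}): φ is false.
  e (successors {a, b, e}): φ is false.
  f (successors {a, b, c, d, e, h}): φ is false.
  g (successors {a, b, d, e}): φ is false.
  h (successors {a, b, d, e, g, h}): φ is false.
For instance, at b:
  At b: \neg \Box q is false, \Diamond r is true, so \neg \Box q \land \Diamond r is false.
    At b: \Box q is true, so \neg \Box q is false.
      At b: \Box q requires q at every successor {a, b, d, f}.
        At a: q is true.
        At b: q is true.
        At d: q is true.
        At f: q is true.
      So \Box q is true at b.
    At b: \Diamond r requires r at some successor in {a, b, d, f}.
      r holds at f, so \Diamond r is true at b.
Satisfying worlds: none.

none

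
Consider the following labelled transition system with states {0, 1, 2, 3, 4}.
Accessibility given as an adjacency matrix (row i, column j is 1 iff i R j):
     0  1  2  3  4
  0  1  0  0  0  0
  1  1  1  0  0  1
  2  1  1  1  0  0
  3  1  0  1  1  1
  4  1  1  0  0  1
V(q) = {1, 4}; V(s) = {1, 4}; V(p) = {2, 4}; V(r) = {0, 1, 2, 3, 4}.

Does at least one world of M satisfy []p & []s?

No

Let φ = []p & []s. Evaluate φ at each world:
  0 (successors {0}): φ is false.
  1 (successors {0, 1, 4}): φ is false.
  2 (successors {0, 1, 2}): φ is false.
  3 (successors {0, 2, 3, 4}): φ is false.
  4 (successors {0, 1, 4}): φ is false.
For instance, at 1:
  At 1: []p is false, []s is false, so []p & []s is false.
    At 1: []p requires p at every successor {0, 1, 4}.
      p fails at 0, so []p is false at 1.
    At 1: []s requires s at every successor {0, 1, 4}.
      s fails at 0, so []s is false at 1.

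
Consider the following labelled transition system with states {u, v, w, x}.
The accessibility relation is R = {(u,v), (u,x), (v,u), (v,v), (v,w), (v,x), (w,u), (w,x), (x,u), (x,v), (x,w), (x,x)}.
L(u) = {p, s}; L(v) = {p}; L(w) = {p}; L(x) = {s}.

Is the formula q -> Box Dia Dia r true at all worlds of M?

Recall that Box ψ holds at a world iff ψ holds at every accessible world, and Dia ψ holds iff ψ holds at some accessible world.
Let φ = q -> Box Dia Dia r. Evaluate φ at each world:
  u (successors {v, x}): φ is true.
  v (successors {u, v, w, x}): φ is true.
  w (successors {u, x}): φ is true.
  x (successors {u, v, w, x}): φ is true.
For instance, at w:
  At w: q is false, Box Dia Dia r is false, so q -> Box Dia Dia r is true.
    At w: Box Dia Dia r requires Dia Dia r at every successor {u, x}.
      Dia Dia r fails at u, so Box Dia Dia r is false at w.

Yes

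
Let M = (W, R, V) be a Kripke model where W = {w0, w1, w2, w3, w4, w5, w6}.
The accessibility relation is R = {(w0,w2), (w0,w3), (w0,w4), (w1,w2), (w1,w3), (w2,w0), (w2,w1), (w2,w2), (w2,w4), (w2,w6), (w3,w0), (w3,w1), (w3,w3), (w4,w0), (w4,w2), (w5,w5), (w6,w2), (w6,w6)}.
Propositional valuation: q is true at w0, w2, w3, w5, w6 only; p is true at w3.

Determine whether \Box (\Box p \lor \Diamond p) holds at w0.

No

At w0: \Box (\Box p \lor \Diamond p) requires \Box p \lor \Diamond p at every successor {w2, w3, w4}.
  \Box p \lor \Diamond p fails at w2, so \Box (\Box p \lor \Diamond p) is false at w0.
    At w2: \Box p is false, \Diamond p is false, so \Box p \lor \Diamond p is false.
      At w2: \Box p requires p at every successor {w0, w1, w2, w4, w6}.
        p fails at w0, so \Box p is false at w2.
      At w2: \Diamond p requires p at some successor in {w0, w1, w2, w4, w6}.
        At w0: p is false.
        At w1: p is false.
        At w2: p is false.
        At w4: p is false.
        At w6: p is false.
      So \Diamond p is false at w2.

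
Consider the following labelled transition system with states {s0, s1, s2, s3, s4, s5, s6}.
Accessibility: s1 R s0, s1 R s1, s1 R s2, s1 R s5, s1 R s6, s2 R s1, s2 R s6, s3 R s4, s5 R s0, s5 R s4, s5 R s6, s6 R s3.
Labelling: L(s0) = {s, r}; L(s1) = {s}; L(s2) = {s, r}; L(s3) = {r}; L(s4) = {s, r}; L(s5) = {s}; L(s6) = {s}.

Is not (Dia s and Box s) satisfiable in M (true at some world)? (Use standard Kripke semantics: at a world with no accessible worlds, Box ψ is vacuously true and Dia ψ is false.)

Let φ = not (Dia s and Box s). Evaluate φ at each world:
  s0 (successors ∅): φ is true.
  s1 (successors {s0, s1, s2, s5, s6}): φ is false.
  s2 (successors {s1, s6}): φ is false.
  s3 (successors {s4}): φ is false.
  s4 (successors ∅): φ is true.
  s5 (successors {s0, s4, s6}): φ is false.
  s6 (successors {s3}): φ is true.
Detail at s0 (witness):
  At s0: Dia s and Box s is false, so not (Dia s and Box s) is true.
    At s0: Dia s is false, Box s is true, so Dia s and Box s is false.
      At s0: no accessible worlds, so Dia s is false.
      At s0: no accessible worlds, so Box s holds vacuously.

Yes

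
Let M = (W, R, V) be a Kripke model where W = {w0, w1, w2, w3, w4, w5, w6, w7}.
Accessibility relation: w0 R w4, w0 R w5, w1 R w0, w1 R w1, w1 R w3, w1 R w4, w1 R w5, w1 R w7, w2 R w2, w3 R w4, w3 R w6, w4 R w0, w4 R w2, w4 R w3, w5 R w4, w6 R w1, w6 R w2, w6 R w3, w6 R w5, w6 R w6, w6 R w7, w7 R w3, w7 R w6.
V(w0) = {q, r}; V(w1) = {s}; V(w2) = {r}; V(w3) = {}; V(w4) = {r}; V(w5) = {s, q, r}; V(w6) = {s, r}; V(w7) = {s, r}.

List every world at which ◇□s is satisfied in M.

none

Recall that □ψ holds at a world iff ψ holds at every accessible world, and ◇ψ holds iff ψ holds at some accessible world.
Let φ = ◇□s. Evaluate φ at each world:
  w0 (successors {w4, w5}): φ is false.
  w1 (successors {w0, w1, w3, w4, w5, w7}): φ is false.
  w2 (successors {w2}): φ is false.
  w3 (successors {w4, w6}): φ is false.
  w4 (successors {w0, w2, w3}): φ is false.
  w5 (successors {w4}): φ is false.
  w6 (successors {w1, w2, w3, w5, w6, w7}): φ is false.
  w7 (successors {w3, w6}): φ is false.
For instance, at w5:
  At w5: ◇□s requires □s at some successor in {w4}.
    At w4: □s is false.
  So ◇□s is false at w5.
Satisfying worlds: none.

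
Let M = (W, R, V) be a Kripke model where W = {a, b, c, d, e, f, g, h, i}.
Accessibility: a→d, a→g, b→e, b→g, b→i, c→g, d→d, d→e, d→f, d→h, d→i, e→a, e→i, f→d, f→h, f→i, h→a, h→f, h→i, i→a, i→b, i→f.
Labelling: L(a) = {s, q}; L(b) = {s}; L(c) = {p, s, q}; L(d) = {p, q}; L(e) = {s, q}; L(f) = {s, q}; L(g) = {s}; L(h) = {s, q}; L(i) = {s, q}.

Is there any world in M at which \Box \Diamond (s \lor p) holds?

Yes

Recall that \Box ψ holds at a world iff ψ holds at every accessible world, and \Diamond ψ holds iff ψ holds at some accessible world.
Let φ = \Box \Diamond (s \lor p). Evaluate φ at each world:
  a (successors {d, g}): φ is false.
  b (successors {e, g, i}): φ is false.
  c (successors {g}): φ is false.
  d (successors {d, e, f, h, i}): φ is true.
  e (successors {a, i}): φ is true.
  f (successors {d, h, i}): φ is true.
  g (successors ∅): φ is true.
  h (successors {a, f, i}): φ is true.
  i (successors {a, b, f}): φ is true.
Detail at d (witness):
  At d: \Box \Diamond (s \lor p) requires \Diamond (s \lor p) at every successor {d, e, f, h, i}.
    At d: \Diamond (s \lor p) is true.
    At e: \Diamond (s \lor p) is true.
    At f: \Diamond (s \lor p) is true.
    At h: \Diamond (s \lor p) is true.
    At i: \Diamond (s \lor p) is true.
  So \Box \Diamond (s \lor p) is true at d.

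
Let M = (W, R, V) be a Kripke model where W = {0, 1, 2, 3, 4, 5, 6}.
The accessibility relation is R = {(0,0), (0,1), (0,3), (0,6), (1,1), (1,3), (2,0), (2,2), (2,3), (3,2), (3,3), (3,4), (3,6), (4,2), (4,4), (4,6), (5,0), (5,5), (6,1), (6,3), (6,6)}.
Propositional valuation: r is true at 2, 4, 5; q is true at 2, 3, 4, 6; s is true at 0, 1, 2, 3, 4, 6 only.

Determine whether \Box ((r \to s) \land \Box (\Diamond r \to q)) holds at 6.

Yes

At 6: \Box ((r \to s) \land \Box (\Diamond r \to q)) requires (r \to s) \land \Box (\Diamond r \to q) at every successor {1, 3, 6}.
    At 1: r \to s is true, \Box (\Diamond r \to q) is true, so (r \to s) \land \Box (\Diamond r \to q) is true.
      At 1: \Box (\Diamond r \to q) requires \Diamond r \to q at every successor {1, 3}.
        At 1: \Diamond r \to q is true.
        At 3: \Diamond r \to q is true.
      So \Box (\Diamond r \to q) is true at 1.
    At 3: r \to s is true, \Box (\Diamond r \to q) is true, so (r \to s) \land \Box (\Diamond r \to q) is true.
      At 3: \Box (\Diamond r \to q) requires \Diamond r \to q at every successor {2, 3, 4, 6}.
        At 2: \Diamond r \to q is true.
        At 3: \Diamond r \to q is true.
        At 4: \Diamond r \to q is true.
        At 6: \Diamond r \to q is true.
      So \Box (\Diamond r \to q) is true at 3.
    At 6: r \to s is true, \Box (\Diamond r \to q) is true, so (r \to s) \land \Box (\Diamond r \to q) is true.
      At 6: \Box (\Diamond r \to q) requires \Diamond r \to q at every successor {1, 3, 6}.
        At 1: \Diamond r \to q is true.
        At 3: \Diamond r \to q is true.
        At 6: \Diamond r \to q is true.
      So \Box (\Diamond r \to q) is true at 6.
So \Box ((r \to s) \land \Box (\Diamond r \to q)) is true at 6.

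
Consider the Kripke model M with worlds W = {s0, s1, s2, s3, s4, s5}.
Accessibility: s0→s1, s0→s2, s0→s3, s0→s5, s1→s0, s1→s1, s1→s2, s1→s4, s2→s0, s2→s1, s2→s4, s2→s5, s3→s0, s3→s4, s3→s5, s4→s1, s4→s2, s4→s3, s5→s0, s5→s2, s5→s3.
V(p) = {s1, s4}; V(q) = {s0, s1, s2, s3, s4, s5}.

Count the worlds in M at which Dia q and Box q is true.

Let φ = Dia q and Box q. Evaluate φ at each world:
  s0 (successors {s1, s2, s3, s5}): φ is true.
  s1 (successors {s0, s1, s2, s4}): φ is true.
  s2 (successors {s0, s1, s4, s5}): φ is true.
  s3 (successors {s0, s4, s5}): φ is true.
  s4 (successors {s1, s2, s3}): φ is true.
  s5 (successors {s0, s2, s3}): φ is true.
For instance, at s1:
  At s1: Dia q is true, Box q is true, so Dia q and Box q is true.
    At s1: Dia q requires q at some successor in {s0, s1, s2, s4}.
      q holds at s0, so Dia q is true at s1.
    At s1: Box q requires q at every successor {s0, s1, s2, s4}.
      At s0: q is true.
      At s1: q is true.
      At s2: q is true.
      At s4: q is true.
    So Box q is true at s1.
Satisfying worlds: {s0, s1, s2, s3, s4, s5}

6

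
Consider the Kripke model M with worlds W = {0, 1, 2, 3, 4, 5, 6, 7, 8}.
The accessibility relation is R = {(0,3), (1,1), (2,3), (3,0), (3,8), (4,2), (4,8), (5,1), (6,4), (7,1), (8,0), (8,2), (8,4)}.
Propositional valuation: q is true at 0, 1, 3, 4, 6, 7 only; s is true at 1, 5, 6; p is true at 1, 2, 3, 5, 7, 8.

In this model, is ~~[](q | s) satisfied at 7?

Recall that []ψ holds at a world iff ψ holds at every accessible world, and <>ψ holds iff ψ holds at some accessible world.
At 7: ~[](q | s) is false, so ~~[](q | s) is true.
  At 7: [](q | s) is true, so ~[](q | s) is false.
    At 7: [](q | s) requires q | s at every successor {1}.
      At 1: q | s is true.
    So [](q | s) is true at 7.

Yes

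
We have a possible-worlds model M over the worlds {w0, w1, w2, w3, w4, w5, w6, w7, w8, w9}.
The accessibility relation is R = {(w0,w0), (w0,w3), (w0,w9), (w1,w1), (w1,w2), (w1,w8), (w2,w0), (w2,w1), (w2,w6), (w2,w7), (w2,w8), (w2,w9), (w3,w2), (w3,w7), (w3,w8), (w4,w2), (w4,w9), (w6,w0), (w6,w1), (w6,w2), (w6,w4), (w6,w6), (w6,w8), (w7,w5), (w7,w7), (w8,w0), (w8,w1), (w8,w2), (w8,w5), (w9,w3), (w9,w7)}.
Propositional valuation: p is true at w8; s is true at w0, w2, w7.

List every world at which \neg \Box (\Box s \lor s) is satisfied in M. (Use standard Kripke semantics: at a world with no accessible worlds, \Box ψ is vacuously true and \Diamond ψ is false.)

w0, w1, w2, w3, w4, w6, w8, w9

Let φ = \neg \Box (\Box s \lor s). Evaluate φ at each world:
  w0 (successors {w0, w3, w9}): φ is true.
  w1 (successors {w1, w2, w8}): φ is true.
  w2 (successors {w0, w1, w6, w7, w8, w9}): φ is true.
  w3 (successors {w2, w7, w8}): φ is true.
  w4 (successors {w2, w9}): φ is true.
  w5 (successors ∅): φ is false.
  w6 (successors {w0, w1, w2, w4, w6, w8}): φ is true.
  w7 (successors {w5, w7}): φ is false.
  w8 (successors {w0, w1, w2, w5}): φ is true.
  w9 (successors {w3, w7}): φ is true.
For instance, at w0:
  At w0: \Box (\Box s \lor s) is false, so \neg \Box (\Box s \lor s) is true.
    At w0: \Box (\Box s \lor s) requires \Box s \lor s at every successor {w0, w3, w9}.
      \Box s \lor s fails at w3, so \Box (\Box s \lor s) is false at w0.
Satisfying worlds: {w0, w1, w2, w3, w4, w6, w8, w9}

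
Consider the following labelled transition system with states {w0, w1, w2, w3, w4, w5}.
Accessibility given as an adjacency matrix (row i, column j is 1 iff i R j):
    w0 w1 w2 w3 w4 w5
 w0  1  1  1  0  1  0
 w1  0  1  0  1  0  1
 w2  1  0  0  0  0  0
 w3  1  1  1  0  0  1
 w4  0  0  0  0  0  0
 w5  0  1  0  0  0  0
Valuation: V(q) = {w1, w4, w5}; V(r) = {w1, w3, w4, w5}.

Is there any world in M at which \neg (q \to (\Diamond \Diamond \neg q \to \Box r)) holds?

No

Recall that \Box ψ holds at a world iff ψ holds at every accessible world, and \Diamond ψ holds iff ψ holds at some accessible world.
Let φ = \neg (q \to (\Diamond \Diamond \neg q \to \Box r)). Evaluate φ at each world:
  w0 (successors {w0, w1, w2, w4}): φ is false.
  w1 (successors {w1, w3, w5}): φ is false.
  w2 (successors {w0}): φ is false.
  w3 (successors {w0, w1, w2, w5}): φ is false.
  w4 (successors ∅): φ is false.
  w5 (successors {w1}): φ is false.
For instance, at w3:
  At w3: q \to (\Diamond \Diamond \neg q \to \Box r) is true, so \neg (q \to (\Diamond \Diamond \neg q \to \Box r)) is false.
    At w3: q is false, \Diamond \Diamond \neg q \to \Box r is false, so q \to (\Diamond \Diamond \neg q \to \Box r) is true.
      At w3: \Diamond \Diamond \neg q is true, \Box r is false, so \Diamond \Diamond \neg q \to \Box r is false.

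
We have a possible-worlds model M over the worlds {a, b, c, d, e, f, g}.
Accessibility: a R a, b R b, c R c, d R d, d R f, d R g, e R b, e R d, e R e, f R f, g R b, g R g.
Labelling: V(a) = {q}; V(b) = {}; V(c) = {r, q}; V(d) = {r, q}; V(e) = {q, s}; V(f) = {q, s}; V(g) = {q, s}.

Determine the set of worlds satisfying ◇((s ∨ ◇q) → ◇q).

Let φ = ◇((s ∨ ◇q) → ◇q). Evaluate φ at each world:
  a (successors {a}): φ is true.
  b (successors {b}): φ is true.
  c (successors {c}): φ is true.
  d (successors {d, f, g}): φ is true.
  e (successors {b, d, e}): φ is true.
  f (successors {f}): φ is true.
  g (successors {b, g}): φ is true.
For instance, at c:
  At c: ◇((s ∨ ◇q) → ◇q) requires (s ∨ ◇q) → ◇q at some successor in {c}.
    (s ∨ ◇q) → ◇q holds at c, so ◇((s ∨ ◇q) → ◇q) is true at c.
      At c: s ∨ ◇q is true, ◇q is true, so (s ∨ ◇q) → ◇q is true.
Satisfying worlds: {a, b, c, d, e, f, g}

a, b, c, d, e, f, g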